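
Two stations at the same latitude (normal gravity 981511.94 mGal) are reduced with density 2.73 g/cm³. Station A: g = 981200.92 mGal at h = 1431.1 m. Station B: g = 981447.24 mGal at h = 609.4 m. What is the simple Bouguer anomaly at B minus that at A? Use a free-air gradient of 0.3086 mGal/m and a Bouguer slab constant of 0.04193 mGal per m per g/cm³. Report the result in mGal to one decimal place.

86.8

Δg_SB(A) = 981200.92 − 981511.94 + 0.3086×1431.1 − 0.04193×2.73×1431.1 = -33.20 mGal
Δg_SB(B) = 981447.24 − 981511.94 + 0.3086×609.4 − 0.04193×2.73×609.4 = 53.60 mGal
Difference = 53.60 − (-33.20) = 86.80 mGal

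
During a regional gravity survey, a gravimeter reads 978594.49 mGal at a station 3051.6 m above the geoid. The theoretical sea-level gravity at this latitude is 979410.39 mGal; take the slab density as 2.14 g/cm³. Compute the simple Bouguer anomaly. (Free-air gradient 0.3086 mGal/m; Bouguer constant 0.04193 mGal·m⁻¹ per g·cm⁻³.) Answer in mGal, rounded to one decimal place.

Free-air correction = 0.3086 × 3051.6 = 941.72 mGal
Free-air anomaly = 978594.49 − 979410.39 + (941.72) = 125.82 mGal
Bouguer slab correction = 0.04193 × 2.14 × 3051.6 = 273.82 mGal
Simple Bouguer anomaly = 125.82 − (273.82) = -148.00 mGal

-148.0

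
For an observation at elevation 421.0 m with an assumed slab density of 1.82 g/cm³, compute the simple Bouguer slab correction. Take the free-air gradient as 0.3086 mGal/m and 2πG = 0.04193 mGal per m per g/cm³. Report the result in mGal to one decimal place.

Bouguer slab correction = 0.04193 × 1.82 × 421.0 = 32.1 mGal

32.1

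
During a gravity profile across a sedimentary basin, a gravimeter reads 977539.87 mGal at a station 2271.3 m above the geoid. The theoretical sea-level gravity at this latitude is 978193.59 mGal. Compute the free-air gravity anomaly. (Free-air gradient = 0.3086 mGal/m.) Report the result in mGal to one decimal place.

47.2

Free-air correction = 0.3086 × 2271.3 = 700.92 mGal
Free-air anomaly = 977539.87 − 978193.59 + (700.92) = 47.20 mGal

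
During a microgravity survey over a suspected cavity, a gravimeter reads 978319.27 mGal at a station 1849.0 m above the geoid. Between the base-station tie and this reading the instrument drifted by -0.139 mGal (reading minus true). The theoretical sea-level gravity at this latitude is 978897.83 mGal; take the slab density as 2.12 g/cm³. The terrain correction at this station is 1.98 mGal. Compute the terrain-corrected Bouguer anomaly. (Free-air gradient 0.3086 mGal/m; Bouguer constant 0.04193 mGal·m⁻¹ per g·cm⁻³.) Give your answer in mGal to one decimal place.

Drift-corrected reading = 978319.27 − (-0.139) = 978319.409 mGal
Free-air correction = 0.3086 × 1849.0 = 570.60 mGal
Free-air anomaly = 978319.409 − 978897.83 + (570.60) = -7.821 mGal
Bouguer slab correction = 0.04193 × 2.12 × 1849.0 = 164.36 mGal
Simple Bouguer anomaly = -7.821 − (164.36) = -172.181 mGal
Complete Bouguer anomaly = -172.181 + 1.98 = -170.201 mGal

-170.2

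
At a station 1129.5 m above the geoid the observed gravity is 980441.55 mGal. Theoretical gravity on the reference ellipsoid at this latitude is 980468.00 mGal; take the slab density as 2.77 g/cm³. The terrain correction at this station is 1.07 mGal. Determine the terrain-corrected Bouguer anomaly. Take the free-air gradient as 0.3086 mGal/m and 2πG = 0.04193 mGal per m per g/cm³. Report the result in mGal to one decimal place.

192.0

Free-air correction = 0.3086 × 1129.5 = 348.56 mGal
Free-air anomaly = 980441.55 − 980468.00 + (348.56) = 322.11 mGal
Bouguer slab correction = 0.04193 × 2.77 × 1129.5 = 131.19 mGal
Simple Bouguer anomaly = 322.11 − (131.19) = 190.92 mGal
Complete Bouguer anomaly = 190.92 + 1.07 = 191.99 mGal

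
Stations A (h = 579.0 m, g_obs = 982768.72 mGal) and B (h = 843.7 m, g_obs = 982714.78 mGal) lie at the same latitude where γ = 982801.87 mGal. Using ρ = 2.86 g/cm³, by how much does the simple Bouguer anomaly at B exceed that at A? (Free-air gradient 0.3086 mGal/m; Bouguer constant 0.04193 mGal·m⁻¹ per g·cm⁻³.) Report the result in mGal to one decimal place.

Δg_SB(A) = 982768.72 − 982801.87 + 0.3086×579.0 − 0.04193×2.86×579.0 = 76.10 mGal
Δg_SB(B) = 982714.78 − 982801.87 + 0.3086×843.7 − 0.04193×2.86×843.7 = 72.10 mGal
Difference = 72.10 − (76.10) = -4.00 mGal

-4.0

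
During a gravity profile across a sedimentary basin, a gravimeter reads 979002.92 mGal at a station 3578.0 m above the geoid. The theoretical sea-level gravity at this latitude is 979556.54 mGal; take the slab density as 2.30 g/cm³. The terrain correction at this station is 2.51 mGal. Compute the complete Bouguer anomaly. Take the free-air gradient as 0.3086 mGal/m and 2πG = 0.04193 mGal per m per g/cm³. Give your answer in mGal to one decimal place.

Free-air correction = 0.3086 × 3578.0 = 1104.17 mGal
Free-air anomaly = 979002.92 − 979556.54 + (1104.17) = 550.55 mGal
Bouguer slab correction = 0.04193 × 2.30 × 3578.0 = 345.06 mGal
Simple Bouguer anomaly = 550.55 − (345.06) = 205.49 mGal
Complete Bouguer anomaly = 205.49 + 2.51 = 208.00 mGal

208.0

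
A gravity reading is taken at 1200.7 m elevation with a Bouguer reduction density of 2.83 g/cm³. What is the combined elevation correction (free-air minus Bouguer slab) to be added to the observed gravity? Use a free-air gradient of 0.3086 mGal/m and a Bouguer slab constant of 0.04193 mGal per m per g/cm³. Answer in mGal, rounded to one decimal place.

Combined gradient = 0.3086 − 0.04193 × 2.83 = 0.1899381 mGal/m
Combined elevation correction = 0.1899381 × 1200.7 = 228.1 mGal

228.1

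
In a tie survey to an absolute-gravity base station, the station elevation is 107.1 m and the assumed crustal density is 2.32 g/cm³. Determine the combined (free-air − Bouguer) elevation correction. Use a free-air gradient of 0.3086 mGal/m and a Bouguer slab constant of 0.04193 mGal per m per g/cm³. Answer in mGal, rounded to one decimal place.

Combined gradient = 0.3086 − 0.04193 × 2.32 = 0.2113224 mGal/m
Combined elevation correction = 0.2113224 × 107.1 = 22.6 mGal

22.6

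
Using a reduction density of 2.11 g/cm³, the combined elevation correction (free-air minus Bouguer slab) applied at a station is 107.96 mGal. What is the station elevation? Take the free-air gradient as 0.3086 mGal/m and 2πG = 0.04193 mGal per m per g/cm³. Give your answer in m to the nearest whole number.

490

Combined gradient = 0.3086 − 0.04193 × 2.11 = 0.2201277 mGal/m
h = 107.96 / 0.2201277 = 490.44 m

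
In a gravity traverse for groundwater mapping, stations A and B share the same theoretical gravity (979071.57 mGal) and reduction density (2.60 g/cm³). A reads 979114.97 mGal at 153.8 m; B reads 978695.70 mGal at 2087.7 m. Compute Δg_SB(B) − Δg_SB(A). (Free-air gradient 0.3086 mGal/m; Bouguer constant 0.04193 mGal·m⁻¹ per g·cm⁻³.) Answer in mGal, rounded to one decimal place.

Δg_SB(A) = 979114.97 − 979071.57 + 0.3086×153.8 − 0.04193×2.60×153.8 = 74.10 mGal
Δg_SB(B) = 978695.70 − 979071.57 + 0.3086×2087.7 − 0.04193×2.60×2087.7 = 40.80 mGal
Difference = 40.80 − (74.10) = -33.30 mGal

-33.3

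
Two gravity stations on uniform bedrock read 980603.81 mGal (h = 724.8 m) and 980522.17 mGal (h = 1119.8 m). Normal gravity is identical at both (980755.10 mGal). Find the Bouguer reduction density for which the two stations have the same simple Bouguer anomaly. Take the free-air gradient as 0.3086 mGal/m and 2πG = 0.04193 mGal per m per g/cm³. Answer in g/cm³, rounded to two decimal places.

Δg_obs = 980522.17 − 980603.81 = -81.64 mGal over Δh = 1119.8 − 724.8 = 395.0 m
Equal Bouguer anomalies ⇒ Δg_obs + (0.3086 − 0.04193ρ)·Δh = 0
0.3086 − 0.04193ρ = −Δg_obs/Δh = 0.20668
ρ = (0.3086 − 0.20668) / 0.04193 = 2.43 g/cm³

2.43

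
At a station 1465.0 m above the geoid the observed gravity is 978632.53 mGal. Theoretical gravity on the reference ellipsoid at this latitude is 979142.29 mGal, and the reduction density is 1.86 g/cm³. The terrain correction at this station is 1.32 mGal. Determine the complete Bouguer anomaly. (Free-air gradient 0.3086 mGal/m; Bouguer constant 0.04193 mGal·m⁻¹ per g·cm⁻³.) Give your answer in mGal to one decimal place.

-170.6

Free-air correction = 0.3086 × 1465.0 = 452.10 mGal
Free-air anomaly = 978632.53 − 979142.29 + (452.10) = -57.66 mGal
Bouguer slab correction = 0.04193 × 1.86 × 1465.0 = 114.26 mGal
Simple Bouguer anomaly = -57.66 − (114.26) = -171.92 mGal
Complete Bouguer anomaly = -171.92 + 1.32 = -170.60 mGal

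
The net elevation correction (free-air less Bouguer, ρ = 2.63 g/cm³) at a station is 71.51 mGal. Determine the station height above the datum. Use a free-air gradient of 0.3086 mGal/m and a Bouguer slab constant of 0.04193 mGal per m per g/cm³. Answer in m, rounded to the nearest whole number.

Combined gradient = 0.3086 − 0.04193 × 2.63 = 0.1983241 mGal/m
h = 71.51 / 0.1983241 = 360.57 m

361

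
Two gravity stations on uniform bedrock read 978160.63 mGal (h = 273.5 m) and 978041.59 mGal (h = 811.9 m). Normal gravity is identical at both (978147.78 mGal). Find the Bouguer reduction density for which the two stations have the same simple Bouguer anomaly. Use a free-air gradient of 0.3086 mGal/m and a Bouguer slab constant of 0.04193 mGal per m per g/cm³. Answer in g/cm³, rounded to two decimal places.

Δg_obs = 978041.59 − 978160.63 = -119.04 mGal over Δh = 811.9 − 273.5 = 538.4 m
Equal Bouguer anomalies ⇒ Δg_obs + (0.3086 − 0.04193ρ)·Δh = 0
0.3086 − 0.04193ρ = −Δg_obs/Δh = 0.22110
ρ = (0.3086 − 0.22110) / 0.04193 = 2.09 g/cm³

2.09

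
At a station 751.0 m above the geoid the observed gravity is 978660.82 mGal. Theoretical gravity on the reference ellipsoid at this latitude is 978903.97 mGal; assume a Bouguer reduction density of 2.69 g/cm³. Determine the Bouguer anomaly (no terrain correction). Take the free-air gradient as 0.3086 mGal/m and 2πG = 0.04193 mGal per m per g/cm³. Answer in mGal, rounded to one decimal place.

Free-air correction = 0.3086 × 751.0 = 231.76 mGal
Free-air anomaly = 978660.82 − 978903.97 + (231.76) = -11.39 mGal
Bouguer slab correction = 0.04193 × 2.69 × 751.0 = 84.71 mGal
Simple Bouguer anomaly = -11.39 − (84.71) = -96.10 mGal

-96.1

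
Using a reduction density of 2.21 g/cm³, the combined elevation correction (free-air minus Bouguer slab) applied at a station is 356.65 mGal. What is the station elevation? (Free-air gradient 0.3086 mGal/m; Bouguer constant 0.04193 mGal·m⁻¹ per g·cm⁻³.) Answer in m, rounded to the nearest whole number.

1652

Combined gradient = 0.3086 − 0.04193 × 2.21 = 0.2159347 mGal/m
h = 356.65 / 0.2159347 = 1651.66 m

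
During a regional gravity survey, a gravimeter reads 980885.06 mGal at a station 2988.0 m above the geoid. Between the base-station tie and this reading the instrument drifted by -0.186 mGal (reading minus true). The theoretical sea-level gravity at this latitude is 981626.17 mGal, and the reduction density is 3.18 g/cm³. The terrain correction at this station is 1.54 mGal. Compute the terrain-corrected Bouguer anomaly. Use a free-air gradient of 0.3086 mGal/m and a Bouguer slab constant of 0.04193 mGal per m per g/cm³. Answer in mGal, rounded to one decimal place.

Drift-corrected reading = 980885.06 − (-0.186) = 980885.246 mGal
Free-air correction = 0.3086 × 2988.0 = 922.10 mGal
Free-air anomaly = 980885.246 − 981626.17 + (922.10) = 181.176 mGal
Bouguer slab correction = 0.04193 × 3.18 × 2988.0 = 398.41 mGal
Simple Bouguer anomaly = 181.176 − (398.41) = -217.234 mGal
Complete Bouguer anomaly = -217.234 + 1.54 = -215.694 mGal

-215.7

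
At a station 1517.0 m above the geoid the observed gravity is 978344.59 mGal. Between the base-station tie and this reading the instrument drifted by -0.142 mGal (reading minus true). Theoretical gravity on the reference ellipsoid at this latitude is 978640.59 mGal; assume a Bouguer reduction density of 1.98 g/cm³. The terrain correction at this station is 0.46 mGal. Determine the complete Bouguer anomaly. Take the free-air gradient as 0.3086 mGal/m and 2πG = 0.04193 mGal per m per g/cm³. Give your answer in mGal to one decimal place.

46.8

Drift-corrected reading = 978344.59 − (-0.142) = 978344.732 mGal
Free-air correction = 0.3086 × 1517.0 = 468.15 mGal
Free-air anomaly = 978344.732 − 978640.59 + (468.15) = 172.292 mGal
Bouguer slab correction = 0.04193 × 1.98 × 1517.0 = 125.94 mGal
Simple Bouguer anomaly = 172.292 − (125.94) = 46.352 mGal
Complete Bouguer anomaly = 46.352 + 0.46 = 46.812 mGal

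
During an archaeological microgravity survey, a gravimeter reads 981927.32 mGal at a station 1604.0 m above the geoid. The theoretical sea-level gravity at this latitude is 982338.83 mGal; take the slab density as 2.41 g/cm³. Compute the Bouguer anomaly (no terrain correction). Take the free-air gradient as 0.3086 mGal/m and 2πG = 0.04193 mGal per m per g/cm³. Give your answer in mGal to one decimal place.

Free-air correction = 0.3086 × 1604.0 = 494.99 mGal
Free-air anomaly = 981927.32 − 982338.83 + (494.99) = 83.48 mGal
Bouguer slab correction = 0.04193 × 2.41 × 1604.0 = 162.09 mGal
Simple Bouguer anomaly = 83.48 − (162.09) = -78.61 mGal

-78.6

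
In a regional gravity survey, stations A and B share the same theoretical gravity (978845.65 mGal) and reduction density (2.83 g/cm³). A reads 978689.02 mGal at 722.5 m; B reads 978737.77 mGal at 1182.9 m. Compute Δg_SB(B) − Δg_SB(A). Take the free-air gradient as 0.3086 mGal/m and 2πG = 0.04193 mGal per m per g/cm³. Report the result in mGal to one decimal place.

136.2

Δg_SB(A) = 978689.02 − 978845.65 + 0.3086×722.5 − 0.04193×2.83×722.5 = -19.40 mGal
Δg_SB(B) = 978737.77 − 978845.65 + 0.3086×1182.9 − 0.04193×2.83×1182.9 = 116.80 mGal
Difference = 116.80 − (-19.40) = 136.20 mGal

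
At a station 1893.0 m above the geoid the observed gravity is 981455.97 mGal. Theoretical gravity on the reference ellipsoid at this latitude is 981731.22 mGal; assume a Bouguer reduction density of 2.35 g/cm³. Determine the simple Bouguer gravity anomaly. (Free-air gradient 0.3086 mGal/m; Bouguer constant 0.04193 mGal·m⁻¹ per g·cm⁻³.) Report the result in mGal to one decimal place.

Free-air correction = 0.3086 × 1893.0 = 584.18 mGal
Free-air anomaly = 981455.97 − 981731.22 + (584.18) = 308.93 mGal
Bouguer slab correction = 0.04193 × 2.35 × 1893.0 = 186.53 mGal
Simple Bouguer anomaly = 308.93 − (186.53) = 122.40 mGal

122.4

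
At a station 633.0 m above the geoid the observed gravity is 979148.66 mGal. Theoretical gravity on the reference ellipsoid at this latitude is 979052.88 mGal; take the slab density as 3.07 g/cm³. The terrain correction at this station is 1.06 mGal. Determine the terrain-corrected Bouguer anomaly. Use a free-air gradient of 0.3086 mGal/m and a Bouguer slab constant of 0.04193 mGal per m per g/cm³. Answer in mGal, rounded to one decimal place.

210.7

Free-air correction = 0.3086 × 633.0 = 195.34 mGal
Free-air anomaly = 979148.66 − 979052.88 + (195.34) = 291.12 mGal
Bouguer slab correction = 0.04193 × 3.07 × 633.0 = 81.48 mGal
Simple Bouguer anomaly = 291.12 − (81.48) = 209.64 mGal
Complete Bouguer anomaly = 209.64 + 1.06 = 210.70 mGal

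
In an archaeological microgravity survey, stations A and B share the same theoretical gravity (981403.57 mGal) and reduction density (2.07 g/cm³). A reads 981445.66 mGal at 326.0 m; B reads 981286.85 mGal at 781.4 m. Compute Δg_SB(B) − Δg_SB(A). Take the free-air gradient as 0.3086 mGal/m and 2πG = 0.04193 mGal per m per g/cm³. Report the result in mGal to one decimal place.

Δg_SB(A) = 981445.66 − 981403.57 + 0.3086×326.0 − 0.04193×2.07×326.0 = 114.40 mGal
Δg_SB(B) = 981286.85 − 981403.57 + 0.3086×781.4 − 0.04193×2.07×781.4 = 56.60 mGal
Difference = 56.60 − (114.40) = -57.80 mGal

-57.8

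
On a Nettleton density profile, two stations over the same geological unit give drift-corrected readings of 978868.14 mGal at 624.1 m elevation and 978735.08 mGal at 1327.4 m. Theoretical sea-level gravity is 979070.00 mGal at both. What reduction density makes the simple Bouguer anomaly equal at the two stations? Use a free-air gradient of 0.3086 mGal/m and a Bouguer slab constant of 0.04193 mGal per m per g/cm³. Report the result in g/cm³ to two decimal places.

Δg_obs = 978735.08 − 978868.14 = -133.06 mGal over Δh = 1327.4 − 624.1 = 703.3 m
Equal Bouguer anomalies ⇒ Δg_obs + (0.3086 − 0.04193ρ)·Δh = 0
0.3086 − 0.04193ρ = −Δg_obs/Δh = 0.18919
ρ = (0.3086 − 0.18919) / 0.04193 = 2.85 g/cm³

2.85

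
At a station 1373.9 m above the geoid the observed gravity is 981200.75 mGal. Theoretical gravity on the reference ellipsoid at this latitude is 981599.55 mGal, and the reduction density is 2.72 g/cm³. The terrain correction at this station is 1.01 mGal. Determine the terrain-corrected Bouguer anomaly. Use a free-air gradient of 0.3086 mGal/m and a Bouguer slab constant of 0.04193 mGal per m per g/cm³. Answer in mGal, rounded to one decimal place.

-130.5

Free-air correction = 0.3086 × 1373.9 = 423.99 mGal
Free-air anomaly = 981200.75 − 981599.55 + (423.99) = 25.19 mGal
Bouguer slab correction = 0.04193 × 2.72 × 1373.9 = 156.69 mGal
Simple Bouguer anomaly = 25.19 − (156.69) = -131.50 mGal
Complete Bouguer anomaly = -131.50 + 1.01 = -130.49 mGal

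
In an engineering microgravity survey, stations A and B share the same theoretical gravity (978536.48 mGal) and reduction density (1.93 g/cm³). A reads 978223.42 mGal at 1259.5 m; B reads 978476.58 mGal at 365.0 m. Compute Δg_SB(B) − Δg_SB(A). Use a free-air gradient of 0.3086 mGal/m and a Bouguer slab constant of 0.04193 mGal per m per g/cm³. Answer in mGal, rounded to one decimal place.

Δg_SB(A) = 978223.42 − 978536.48 + 0.3086×1259.5 − 0.04193×1.93×1259.5 = -26.30 mGal
Δg_SB(B) = 978476.58 − 978536.48 + 0.3086×365.0 − 0.04193×1.93×365.0 = 23.20 mGal
Difference = 23.20 − (-26.30) = 49.50 mGal

49.5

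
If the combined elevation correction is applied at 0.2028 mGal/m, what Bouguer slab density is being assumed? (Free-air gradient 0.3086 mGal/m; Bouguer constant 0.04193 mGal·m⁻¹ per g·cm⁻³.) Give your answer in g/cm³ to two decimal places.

0.2028 = 0.3086 − 0.04193 × ρ
ρ = (0.3086 − 0.2028) / 0.04193 = 2.52 g/cm³

2.52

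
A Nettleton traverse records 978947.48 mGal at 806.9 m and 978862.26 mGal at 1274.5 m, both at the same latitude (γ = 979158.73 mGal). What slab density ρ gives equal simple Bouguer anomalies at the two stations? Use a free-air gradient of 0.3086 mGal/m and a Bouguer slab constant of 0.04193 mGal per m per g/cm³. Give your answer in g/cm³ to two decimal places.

Δg_obs = 978862.26 − 978947.48 = -85.22 mGal over Δh = 1274.5 − 806.9 = 467.6 m
Equal Bouguer anomalies ⇒ Δg_obs + (0.3086 − 0.04193ρ)·Δh = 0
0.3086 − 0.04193ρ = −Δg_obs/Δh = 0.18225
ρ = (0.3086 − 0.18225) / 0.04193 = 3.01 g/cm³

3.01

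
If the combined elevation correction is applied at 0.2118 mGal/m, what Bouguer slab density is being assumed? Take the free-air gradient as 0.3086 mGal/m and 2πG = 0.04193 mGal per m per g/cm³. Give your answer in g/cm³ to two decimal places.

2.31

0.2118 = 0.3086 − 0.04193 × ρ
ρ = (0.3086 − 0.2118) / 0.04193 = 2.31 g/cm³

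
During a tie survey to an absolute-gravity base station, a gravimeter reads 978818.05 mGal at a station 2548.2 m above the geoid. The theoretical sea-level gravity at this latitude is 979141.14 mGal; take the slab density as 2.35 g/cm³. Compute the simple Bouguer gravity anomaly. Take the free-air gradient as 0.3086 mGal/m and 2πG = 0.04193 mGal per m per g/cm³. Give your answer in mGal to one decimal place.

Free-air correction = 0.3086 × 2548.2 = 786.37 mGal
Free-air anomaly = 978818.05 − 979141.14 + (786.37) = 463.28 mGal
Bouguer slab correction = 0.04193 × 2.35 × 2548.2 = 251.09 mGal
Simple Bouguer anomaly = 463.28 − (251.09) = 212.19 mGal

212.2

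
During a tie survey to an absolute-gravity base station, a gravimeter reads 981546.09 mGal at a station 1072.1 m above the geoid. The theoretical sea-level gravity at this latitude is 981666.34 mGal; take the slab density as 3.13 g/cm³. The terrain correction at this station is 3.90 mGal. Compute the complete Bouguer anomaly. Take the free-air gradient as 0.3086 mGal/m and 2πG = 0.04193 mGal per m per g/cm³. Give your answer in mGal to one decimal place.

Free-air correction = 0.3086 × 1072.1 = 330.85 mGal
Free-air anomaly = 981546.09 − 981666.34 + (330.85) = 210.60 mGal
Bouguer slab correction = 0.04193 × 3.13 × 1072.1 = 140.70 mGal
Simple Bouguer anomaly = 210.60 − (140.70) = 69.90 mGal
Complete Bouguer anomaly = 69.90 + 3.90 = 73.80 mGal

73.8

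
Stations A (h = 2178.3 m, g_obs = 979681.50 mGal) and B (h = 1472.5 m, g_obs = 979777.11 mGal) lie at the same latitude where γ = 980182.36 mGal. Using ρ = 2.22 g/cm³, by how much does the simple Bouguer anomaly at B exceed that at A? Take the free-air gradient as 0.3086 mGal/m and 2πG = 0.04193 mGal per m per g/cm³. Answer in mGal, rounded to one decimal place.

-56.5

Δg_SB(A) = 979681.50 − 980182.36 + 0.3086×2178.3 − 0.04193×2.22×2178.3 = -31.40 mGal
Δg_SB(B) = 979777.11 − 980182.36 + 0.3086×1472.5 − 0.04193×2.22×1472.5 = -87.90 mGal
Difference = -87.90 − (-31.40) = -56.50 mGal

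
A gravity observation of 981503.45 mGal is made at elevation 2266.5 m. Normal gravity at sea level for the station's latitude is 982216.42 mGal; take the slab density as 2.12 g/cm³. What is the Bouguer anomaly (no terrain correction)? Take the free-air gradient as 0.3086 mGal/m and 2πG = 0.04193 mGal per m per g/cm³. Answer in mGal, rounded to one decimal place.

-215.0

Free-air correction = 0.3086 × 2266.5 = 699.44 mGal
Free-air anomaly = 981503.45 − 982216.42 + (699.44) = -13.53 mGal
Bouguer slab correction = 0.04193 × 2.12 × 2266.5 = 201.47 mGal
Simple Bouguer anomaly = -13.53 − (201.47) = -215.00 mGal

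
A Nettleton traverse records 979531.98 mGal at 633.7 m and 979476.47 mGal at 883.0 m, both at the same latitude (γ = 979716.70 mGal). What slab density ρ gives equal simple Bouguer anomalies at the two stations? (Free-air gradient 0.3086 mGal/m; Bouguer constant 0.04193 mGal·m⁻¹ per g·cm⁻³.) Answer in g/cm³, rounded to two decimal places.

Δg_obs = 979476.47 − 979531.98 = -55.51 mGal over Δh = 883.0 − 633.7 = 249.3 m
Equal Bouguer anomalies ⇒ Δg_obs + (0.3086 − 0.04193ρ)·Δh = 0
0.3086 − 0.04193ρ = −Δg_obs/Δh = 0.22266
ρ = (0.3086 − 0.22266) / 0.04193 = 2.05 g/cm³

2.05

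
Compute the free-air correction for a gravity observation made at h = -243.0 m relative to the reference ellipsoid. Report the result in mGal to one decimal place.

Free-air correction = 0.3086 × -243.0 = -75.0 mGal

-75.0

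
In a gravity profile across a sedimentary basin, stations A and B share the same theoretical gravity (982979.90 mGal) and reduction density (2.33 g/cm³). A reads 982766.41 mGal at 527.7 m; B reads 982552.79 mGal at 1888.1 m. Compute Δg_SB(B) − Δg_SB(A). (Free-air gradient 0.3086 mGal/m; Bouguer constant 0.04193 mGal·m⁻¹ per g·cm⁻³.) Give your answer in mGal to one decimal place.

73.3

Δg_SB(A) = 982766.41 − 982979.90 + 0.3086×527.7 − 0.04193×2.33×527.7 = -102.20 mGal
Δg_SB(B) = 982552.79 − 982979.90 + 0.3086×1888.1 − 0.04193×2.33×1888.1 = -28.90 mGal
Difference = -28.90 − (-102.20) = 73.30 mGal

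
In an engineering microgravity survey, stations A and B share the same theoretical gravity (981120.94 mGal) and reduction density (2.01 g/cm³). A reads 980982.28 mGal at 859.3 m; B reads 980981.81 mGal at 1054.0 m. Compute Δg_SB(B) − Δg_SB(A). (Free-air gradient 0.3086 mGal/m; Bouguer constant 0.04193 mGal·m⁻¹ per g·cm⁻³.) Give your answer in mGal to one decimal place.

Δg_SB(A) = 980982.28 − 981120.94 + 0.3086×859.3 − 0.04193×2.01×859.3 = 54.10 mGal
Δg_SB(B) = 980981.81 − 981120.94 + 0.3086×1054.0 − 0.04193×2.01×1054.0 = 97.30 mGal
Difference = 97.30 − (54.10) = 43.20 mGal

43.2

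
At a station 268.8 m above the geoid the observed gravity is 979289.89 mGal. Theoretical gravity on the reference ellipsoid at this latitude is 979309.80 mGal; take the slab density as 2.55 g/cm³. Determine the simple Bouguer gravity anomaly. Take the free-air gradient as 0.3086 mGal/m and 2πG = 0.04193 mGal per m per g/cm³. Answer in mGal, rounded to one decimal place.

34.3

Free-air correction = 0.3086 × 268.8 = 82.95 mGal
Free-air anomaly = 979289.89 − 979309.80 + (82.95) = 63.04 mGal
Bouguer slab correction = 0.04193 × 2.55 × 268.8 = 28.74 mGal
Simple Bouguer anomaly = 63.04 − (28.74) = 34.30 mGal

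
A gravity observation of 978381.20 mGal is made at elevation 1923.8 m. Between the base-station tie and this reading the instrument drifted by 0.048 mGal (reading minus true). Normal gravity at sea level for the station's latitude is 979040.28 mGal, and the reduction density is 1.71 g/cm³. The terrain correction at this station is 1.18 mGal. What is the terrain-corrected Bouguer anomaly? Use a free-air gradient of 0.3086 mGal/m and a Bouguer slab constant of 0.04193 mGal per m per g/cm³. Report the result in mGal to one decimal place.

-202.2

Drift-corrected reading = 978381.20 − (0.048) = 978381.152 mGal
Free-air correction = 0.3086 × 1923.8 = 593.68 mGal
Free-air anomaly = 978381.152 − 979040.28 + (593.68) = -65.448 mGal
Bouguer slab correction = 0.04193 × 1.71 × 1923.8 = 137.94 mGal
Simple Bouguer anomaly = -65.448 − (137.94) = -203.388 mGal
Complete Bouguer anomaly = -203.388 + 1.18 = -202.208 mGal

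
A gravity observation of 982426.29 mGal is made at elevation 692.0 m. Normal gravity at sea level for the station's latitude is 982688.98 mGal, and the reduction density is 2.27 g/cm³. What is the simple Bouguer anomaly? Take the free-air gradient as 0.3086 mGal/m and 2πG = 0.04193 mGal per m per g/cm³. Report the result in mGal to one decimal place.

Free-air correction = 0.3086 × 692.0 = 213.55 mGal
Free-air anomaly = 982426.29 − 982688.98 + (213.55) = -49.14 mGal
Bouguer slab correction = 0.04193 × 2.27 × 692.0 = 65.87 mGal
Simple Bouguer anomaly = -49.14 − (65.87) = -115.01 mGal

-115.0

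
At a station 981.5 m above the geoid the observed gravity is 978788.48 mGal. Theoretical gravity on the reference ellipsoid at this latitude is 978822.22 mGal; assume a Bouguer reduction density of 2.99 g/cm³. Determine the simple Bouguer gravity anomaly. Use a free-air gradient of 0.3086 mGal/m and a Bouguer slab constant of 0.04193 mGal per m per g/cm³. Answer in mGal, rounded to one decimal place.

Free-air correction = 0.3086 × 981.5 = 302.89 mGal
Free-air anomaly = 978788.48 − 978822.22 + (302.89) = 269.15 mGal
Bouguer slab correction = 0.04193 × 2.99 × 981.5 = 123.05 mGal
Simple Bouguer anomaly = 269.15 − (123.05) = 146.10 mGal

146.1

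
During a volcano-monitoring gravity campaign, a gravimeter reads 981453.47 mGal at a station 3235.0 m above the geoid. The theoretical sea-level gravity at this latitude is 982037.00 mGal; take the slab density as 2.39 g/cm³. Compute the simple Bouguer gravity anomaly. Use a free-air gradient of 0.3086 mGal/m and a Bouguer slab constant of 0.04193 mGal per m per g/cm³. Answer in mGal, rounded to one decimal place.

Free-air correction = 0.3086 × 3235.0 = 998.32 mGal
Free-air anomaly = 981453.47 − 982037.00 + (998.32) = 414.79 mGal
Bouguer slab correction = 0.04193 × 2.39 × 3235.0 = 324.19 mGal
Simple Bouguer anomaly = 414.79 − (324.19) = 90.60 mGal

90.6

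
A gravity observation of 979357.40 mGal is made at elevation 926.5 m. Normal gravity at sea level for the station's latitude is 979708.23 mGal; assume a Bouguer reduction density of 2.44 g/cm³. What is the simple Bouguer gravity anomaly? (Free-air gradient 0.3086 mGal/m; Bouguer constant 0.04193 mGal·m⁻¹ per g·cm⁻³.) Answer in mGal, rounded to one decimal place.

Free-air correction = 0.3086 × 926.5 = 285.92 mGal
Free-air anomaly = 979357.40 − 979708.23 + (285.92) = -64.91 mGal
Bouguer slab correction = 0.04193 × 2.44 × 926.5 = 94.79 mGal
Simple Bouguer anomaly = -64.91 − (94.79) = -159.70 mGal

-159.7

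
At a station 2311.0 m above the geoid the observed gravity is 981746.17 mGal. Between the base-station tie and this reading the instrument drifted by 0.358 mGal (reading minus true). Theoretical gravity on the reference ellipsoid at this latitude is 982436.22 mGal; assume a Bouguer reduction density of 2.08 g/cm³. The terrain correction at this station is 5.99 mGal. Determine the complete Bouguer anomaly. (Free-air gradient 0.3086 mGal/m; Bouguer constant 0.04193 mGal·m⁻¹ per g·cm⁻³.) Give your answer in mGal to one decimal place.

Drift-corrected reading = 981746.17 − (0.358) = 981745.812 mGal
Free-air correction = 0.3086 × 2311.0 = 713.17 mGal
Free-air anomaly = 981745.812 − 982436.22 + (713.17) = 22.762 mGal
Bouguer slab correction = 0.04193 × 2.08 × 2311.0 = 201.55 mGal
Simple Bouguer anomaly = 22.762 − (201.55) = -178.788 mGal
Complete Bouguer anomaly = -178.788 + 5.99 = -172.798 mGal

-172.8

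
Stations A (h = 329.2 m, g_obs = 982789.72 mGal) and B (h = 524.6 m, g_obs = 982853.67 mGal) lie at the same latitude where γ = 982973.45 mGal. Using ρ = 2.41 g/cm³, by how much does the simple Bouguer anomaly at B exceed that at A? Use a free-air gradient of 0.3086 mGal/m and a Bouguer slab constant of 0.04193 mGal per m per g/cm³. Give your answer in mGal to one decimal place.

Δg_SB(A) = 982789.72 − 982973.45 + 0.3086×329.2 − 0.04193×2.41×329.2 = -115.40 mGal
Δg_SB(B) = 982853.67 − 982973.45 + 0.3086×524.6 − 0.04193×2.41×524.6 = -10.90 mGal
Difference = -10.90 − (-115.40) = 104.50 mGal

104.5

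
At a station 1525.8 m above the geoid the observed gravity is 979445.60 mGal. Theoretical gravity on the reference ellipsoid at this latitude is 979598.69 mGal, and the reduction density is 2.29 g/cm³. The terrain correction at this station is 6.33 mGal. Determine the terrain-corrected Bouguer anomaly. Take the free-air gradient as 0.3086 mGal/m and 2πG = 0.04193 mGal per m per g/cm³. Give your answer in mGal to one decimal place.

Free-air correction = 0.3086 × 1525.8 = 470.86 mGal
Free-air anomaly = 979445.60 − 979598.69 + (470.86) = 317.77 mGal
Bouguer slab correction = 0.04193 × 2.29 × 1525.8 = 146.51 mGal
Simple Bouguer anomaly = 317.77 − (146.51) = 171.26 mGal
Complete Bouguer anomaly = 171.26 + 6.33 = 177.59 mGal

177.6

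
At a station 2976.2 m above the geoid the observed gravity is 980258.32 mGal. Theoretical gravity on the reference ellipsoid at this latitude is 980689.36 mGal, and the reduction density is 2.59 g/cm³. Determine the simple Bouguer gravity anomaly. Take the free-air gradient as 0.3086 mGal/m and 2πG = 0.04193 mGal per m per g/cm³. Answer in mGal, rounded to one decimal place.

Free-air correction = 0.3086 × 2976.2 = 918.46 mGal
Free-air anomaly = 980258.32 − 980689.36 + (918.46) = 487.42 mGal
Bouguer slab correction = 0.04193 × 2.59 × 2976.2 = 323.21 mGal
Simple Bouguer anomaly = 487.42 − (323.21) = 164.21 mGal

164.2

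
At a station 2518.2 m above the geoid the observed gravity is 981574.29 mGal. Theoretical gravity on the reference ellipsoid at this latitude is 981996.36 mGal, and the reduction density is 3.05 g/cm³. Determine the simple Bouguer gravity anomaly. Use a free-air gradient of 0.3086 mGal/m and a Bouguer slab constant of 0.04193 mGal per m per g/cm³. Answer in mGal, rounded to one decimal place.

Free-air correction = 0.3086 × 2518.2 = 777.12 mGal
Free-air anomaly = 981574.29 − 981996.36 + (777.12) = 355.05 mGal
Bouguer slab correction = 0.04193 × 3.05 × 2518.2 = 322.04 mGal
Simple Bouguer anomaly = 355.05 − (322.04) = 33.01 mGal

33.0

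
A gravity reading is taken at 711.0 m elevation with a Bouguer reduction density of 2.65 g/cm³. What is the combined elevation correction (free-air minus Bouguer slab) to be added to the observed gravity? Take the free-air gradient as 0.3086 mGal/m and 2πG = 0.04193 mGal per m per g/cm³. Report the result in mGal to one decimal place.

140.4

Combined gradient = 0.3086 − 0.04193 × 2.65 = 0.1974855 mGal/m
Combined elevation correction = 0.1974855 × 711.0 = 140.4 mGal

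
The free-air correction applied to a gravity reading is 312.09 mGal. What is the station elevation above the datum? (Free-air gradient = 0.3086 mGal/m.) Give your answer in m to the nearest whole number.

1011

h = 312.09 / 0.3086 = 1011.31 m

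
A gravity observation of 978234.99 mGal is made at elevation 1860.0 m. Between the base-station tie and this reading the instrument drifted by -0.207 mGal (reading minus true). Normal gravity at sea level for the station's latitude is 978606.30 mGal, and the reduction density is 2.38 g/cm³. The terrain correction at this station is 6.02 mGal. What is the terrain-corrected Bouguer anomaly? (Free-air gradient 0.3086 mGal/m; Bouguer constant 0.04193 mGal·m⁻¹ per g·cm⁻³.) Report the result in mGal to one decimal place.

Drift-corrected reading = 978234.99 − (-0.207) = 978235.197 mGal
Free-air correction = 0.3086 × 1860.0 = 574.00 mGal
Free-air anomaly = 978235.197 − 978606.30 + (574.00) = 202.897 mGal
Bouguer slab correction = 0.04193 × 2.38 × 1860.0 = 185.62 mGal
Simple Bouguer anomaly = 202.897 − (185.62) = 17.277 mGal
Complete Bouguer anomaly = 17.277 + 6.02 = 23.297 mGal

23.3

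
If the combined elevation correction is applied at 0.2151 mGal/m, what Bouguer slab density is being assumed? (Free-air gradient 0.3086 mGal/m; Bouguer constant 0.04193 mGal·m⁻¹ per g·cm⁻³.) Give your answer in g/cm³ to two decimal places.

2.23

0.2151 = 0.3086 − 0.04193 × ρ
ρ = (0.3086 − 0.2151) / 0.04193 = 2.23 g/cm³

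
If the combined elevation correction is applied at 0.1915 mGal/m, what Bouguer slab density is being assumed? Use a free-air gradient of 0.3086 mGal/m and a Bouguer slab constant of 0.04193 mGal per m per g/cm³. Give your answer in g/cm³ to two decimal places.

0.1915 = 0.3086 − 0.04193 × ρ
ρ = (0.3086 − 0.1915) / 0.04193 = 2.79 g/cm³

2.79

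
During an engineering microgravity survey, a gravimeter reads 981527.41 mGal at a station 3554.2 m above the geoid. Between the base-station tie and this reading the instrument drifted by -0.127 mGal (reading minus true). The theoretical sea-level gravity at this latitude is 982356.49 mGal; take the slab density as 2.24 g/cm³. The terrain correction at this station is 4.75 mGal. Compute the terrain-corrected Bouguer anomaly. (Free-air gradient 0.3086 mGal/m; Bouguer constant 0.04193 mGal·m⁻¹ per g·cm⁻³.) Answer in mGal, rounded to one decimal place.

Drift-corrected reading = 981527.41 − (-0.127) = 981527.537 mGal
Free-air correction = 0.3086 × 3554.2 = 1096.83 mGal
Free-air anomaly = 981527.537 − 982356.49 + (1096.83) = 267.877 mGal
Bouguer slab correction = 0.04193 × 2.24 × 3554.2 = 333.82 mGal
Simple Bouguer anomaly = 267.877 − (333.82) = -65.943 mGal
Complete Bouguer anomaly = -65.943 + 4.75 = -61.193 mGal

-61.2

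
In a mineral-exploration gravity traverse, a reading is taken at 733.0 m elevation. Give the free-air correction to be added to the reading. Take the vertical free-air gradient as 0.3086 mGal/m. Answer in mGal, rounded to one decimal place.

Free-air correction = 0.3086 × 733.0 = 226.2 mGal

226.2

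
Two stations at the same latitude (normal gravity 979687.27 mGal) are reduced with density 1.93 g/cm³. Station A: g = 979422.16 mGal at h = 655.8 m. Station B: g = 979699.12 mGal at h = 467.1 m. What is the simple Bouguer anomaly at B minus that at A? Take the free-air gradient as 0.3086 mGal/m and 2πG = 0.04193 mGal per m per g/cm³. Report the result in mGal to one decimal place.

Δg_SB(A) = 979422.16 − 979687.27 + 0.3086×655.8 − 0.04193×1.93×655.8 = -115.80 mGal
Δg_SB(B) = 979699.12 − 979687.27 + 0.3086×467.1 − 0.04193×1.93×467.1 = 118.20 mGal
Difference = 118.20 − (-115.80) = 234.00 mGal

234.0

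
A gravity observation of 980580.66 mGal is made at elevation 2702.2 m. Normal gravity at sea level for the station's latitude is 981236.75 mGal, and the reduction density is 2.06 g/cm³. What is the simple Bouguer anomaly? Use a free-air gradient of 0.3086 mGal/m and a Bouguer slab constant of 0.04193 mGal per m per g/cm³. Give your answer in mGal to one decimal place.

-55.6

Free-air correction = 0.3086 × 2702.2 = 833.90 mGal
Free-air anomaly = 980580.66 − 981236.75 + (833.90) = 177.81 mGal
Bouguer slab correction = 0.04193 × 2.06 × 2702.2 = 233.40 mGal
Simple Bouguer anomaly = 177.81 − (233.40) = -55.59 mGal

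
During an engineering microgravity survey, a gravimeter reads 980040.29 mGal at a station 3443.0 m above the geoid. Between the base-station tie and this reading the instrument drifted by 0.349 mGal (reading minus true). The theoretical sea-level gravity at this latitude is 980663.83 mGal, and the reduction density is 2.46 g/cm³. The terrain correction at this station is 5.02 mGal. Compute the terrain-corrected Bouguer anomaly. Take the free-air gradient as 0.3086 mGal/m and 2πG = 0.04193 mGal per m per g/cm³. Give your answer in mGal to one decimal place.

88.5

Drift-corrected reading = 980040.29 − (0.349) = 980039.941 mGal
Free-air correction = 0.3086 × 3443.0 = 1062.51 mGal
Free-air anomaly = 980039.941 − 980663.83 + (1062.51) = 438.621 mGal
Bouguer slab correction = 0.04193 × 2.46 × 3443.0 = 355.14 mGal
Simple Bouguer anomaly = 438.621 − (355.14) = 83.481 mGal
Complete Bouguer anomaly = 83.481 + 5.02 = 88.501 mGal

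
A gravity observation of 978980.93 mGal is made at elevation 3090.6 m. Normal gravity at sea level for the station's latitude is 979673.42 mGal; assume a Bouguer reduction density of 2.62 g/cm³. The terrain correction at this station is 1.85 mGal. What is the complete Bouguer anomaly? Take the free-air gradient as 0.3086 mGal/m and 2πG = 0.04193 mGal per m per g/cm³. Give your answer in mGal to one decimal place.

Free-air correction = 0.3086 × 3090.6 = 953.76 mGal
Free-air anomaly = 978980.93 − 979673.42 + (953.76) = 261.27 mGal
Bouguer slab correction = 0.04193 × 2.62 × 3090.6 = 339.52 mGal
Simple Bouguer anomaly = 261.27 − (339.52) = -78.25 mGal
Complete Bouguer anomaly = -78.25 + 1.85 = -76.40 mGal

-76.4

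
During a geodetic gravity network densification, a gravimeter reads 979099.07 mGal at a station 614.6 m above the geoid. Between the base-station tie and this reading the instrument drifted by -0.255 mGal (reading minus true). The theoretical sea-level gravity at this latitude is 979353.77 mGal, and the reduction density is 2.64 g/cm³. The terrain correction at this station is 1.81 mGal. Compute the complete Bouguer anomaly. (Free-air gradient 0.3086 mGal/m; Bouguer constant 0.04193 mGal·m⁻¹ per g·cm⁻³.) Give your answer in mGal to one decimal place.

-131.0

Drift-corrected reading = 979099.07 − (-0.255) = 979099.325 mGal
Free-air correction = 0.3086 × 614.6 = 189.67 mGal
Free-air anomaly = 979099.325 − 979353.77 + (189.67) = -64.775 mGal
Bouguer slab correction = 0.04193 × 2.64 × 614.6 = 68.03 mGal
Simple Bouguer anomaly = -64.775 − (68.03) = -132.805 mGal
Complete Bouguer anomaly = -132.805 + 1.81 = -130.995 mGal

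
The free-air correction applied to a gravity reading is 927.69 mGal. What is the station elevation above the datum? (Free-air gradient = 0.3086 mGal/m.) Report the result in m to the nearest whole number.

3006

h = 927.69 / 0.3086 = 3006.12 m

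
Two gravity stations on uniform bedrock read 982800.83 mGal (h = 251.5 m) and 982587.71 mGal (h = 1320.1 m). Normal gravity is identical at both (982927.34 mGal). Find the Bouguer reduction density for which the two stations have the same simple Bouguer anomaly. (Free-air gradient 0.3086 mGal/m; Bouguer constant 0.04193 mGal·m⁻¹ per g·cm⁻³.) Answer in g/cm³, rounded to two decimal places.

2.60

Δg_obs = 982587.71 − 982800.83 = -213.12 mGal over Δh = 1320.1 − 251.5 = 1068.6 m
Equal Bouguer anomalies ⇒ Δg_obs + (0.3086 − 0.04193ρ)·Δh = 0
0.3086 − 0.04193ρ = −Δg_obs/Δh = 0.19944
ρ = (0.3086 − 0.19944) / 0.04193 = 2.60 g/cm³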